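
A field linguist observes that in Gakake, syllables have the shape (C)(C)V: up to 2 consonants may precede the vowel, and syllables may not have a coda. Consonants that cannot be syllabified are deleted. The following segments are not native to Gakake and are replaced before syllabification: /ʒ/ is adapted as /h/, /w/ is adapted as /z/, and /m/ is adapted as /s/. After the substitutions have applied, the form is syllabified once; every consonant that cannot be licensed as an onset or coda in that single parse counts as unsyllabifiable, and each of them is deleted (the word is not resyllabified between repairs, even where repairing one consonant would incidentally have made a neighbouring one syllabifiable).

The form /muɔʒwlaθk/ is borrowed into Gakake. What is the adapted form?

suɔzla

Substitution: /m/ → /s/, /ʒ/ → /h/, /w/ → /z/, giving /suɔhzlaθk/.
Syllabifying with onset maximization leaves /h/, /θ/, /k/ stranded (no codas are permitted; onsets may contain at most 2 consonants).
Each unlicensed consonant is deleted: /h/, /θ/, /k/.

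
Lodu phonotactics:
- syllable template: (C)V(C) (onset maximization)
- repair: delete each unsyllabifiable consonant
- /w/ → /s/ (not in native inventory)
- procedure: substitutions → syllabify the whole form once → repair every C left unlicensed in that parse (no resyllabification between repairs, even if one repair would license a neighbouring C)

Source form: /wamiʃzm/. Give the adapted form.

samiʃ

Substitution: /w/ → /s/, giving /samiʃzm/.
The consonants /z/, /m/ cannot be parsed into a legal (C)V(C) syllable (at most one coda consonant is licensed; onsets are limited to one consonant).
Deleting the stranded consonants removes /z/, /m/.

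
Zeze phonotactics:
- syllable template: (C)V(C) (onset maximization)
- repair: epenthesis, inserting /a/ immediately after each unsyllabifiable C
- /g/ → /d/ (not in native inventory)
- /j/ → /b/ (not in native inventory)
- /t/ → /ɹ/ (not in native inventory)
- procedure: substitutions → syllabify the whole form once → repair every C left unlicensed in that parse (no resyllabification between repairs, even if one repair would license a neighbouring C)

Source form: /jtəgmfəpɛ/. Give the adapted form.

Substitution: /j/ → /b/, /t/ → /ɹ/, /g/ → /d/, giving /bɹədmfəpɛ/.
Under (C)V(C), the unsyllabifiable consonants are /b/, /m/ (at most one coda consonant is licensed; onsets are limited to one consonant).
Each unlicensed consonant becomes the onset of a new syllable: /b/ → /ba/, /m/ → /ma/.

baɹədmafəpɛ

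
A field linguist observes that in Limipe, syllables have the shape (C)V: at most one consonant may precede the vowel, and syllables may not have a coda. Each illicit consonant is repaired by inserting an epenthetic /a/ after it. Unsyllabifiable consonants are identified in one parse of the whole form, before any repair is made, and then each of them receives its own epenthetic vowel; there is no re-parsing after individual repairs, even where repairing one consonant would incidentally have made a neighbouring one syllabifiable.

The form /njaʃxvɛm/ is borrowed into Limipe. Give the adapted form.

najaʃaxavɛma

Syllabifying with onset maximization leaves /n/, /ʃ/, /x/, /m/ stranded (no codas are permitted; onsets are limited to one consonant).
Each unlicensed consonant becomes the onset of a new syllable: /n/ → /na/, /ʃ/ → /ʃa/, /x/ → /xa/, /m/ → /ma/.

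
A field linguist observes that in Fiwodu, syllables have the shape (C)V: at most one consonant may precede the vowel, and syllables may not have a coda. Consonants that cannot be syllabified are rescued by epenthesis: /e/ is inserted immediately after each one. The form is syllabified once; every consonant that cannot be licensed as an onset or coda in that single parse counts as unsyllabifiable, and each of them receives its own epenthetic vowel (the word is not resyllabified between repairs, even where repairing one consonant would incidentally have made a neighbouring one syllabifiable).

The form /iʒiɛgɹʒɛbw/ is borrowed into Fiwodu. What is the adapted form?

Under (C)V, the unsyllabifiable consonants are /g/, /ɹ/, /b/, /w/ (no codas are permitted; onsets are limited to one consonant).
Epenthesis after each stranded consonant: /g/ → /ge/, /ɹ/ → /ɹe/, /b/ → /be/, /w/ → /we/.

iʒiɛgeɹeʒɛbewe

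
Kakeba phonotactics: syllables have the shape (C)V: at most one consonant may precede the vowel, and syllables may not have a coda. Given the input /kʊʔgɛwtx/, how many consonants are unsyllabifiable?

Under (C)V, the unsyllabifiable consonants are /ʔ/, /w/, /t/, /x/ (no codas are permitted; onsets are limited to one consonant).

4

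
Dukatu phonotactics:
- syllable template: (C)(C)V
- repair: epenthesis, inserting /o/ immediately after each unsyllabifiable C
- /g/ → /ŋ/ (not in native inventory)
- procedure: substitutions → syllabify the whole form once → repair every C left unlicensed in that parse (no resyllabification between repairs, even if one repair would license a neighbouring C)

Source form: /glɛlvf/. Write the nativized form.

Substitution: /g/ → /ŋ/, giving /ŋlɛlvf/.
Under (C)(C)V, the unsyllabifiable consonants are /l/, /v/, /f/ (no codas are permitted; onsets may contain at most 2 consonants).
Inserting the epenthetic vowel yields /l/ → /lo/, /v/ → /vo/, /f/ → /fo/.

ŋlɛlovofo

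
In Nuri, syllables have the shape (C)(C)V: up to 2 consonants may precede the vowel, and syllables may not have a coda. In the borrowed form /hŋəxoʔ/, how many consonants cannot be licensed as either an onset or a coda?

Syllabifying with onset maximization leaves /ʔ/ stranded (no codas are permitted; onsets may contain at most 2 consonants).

1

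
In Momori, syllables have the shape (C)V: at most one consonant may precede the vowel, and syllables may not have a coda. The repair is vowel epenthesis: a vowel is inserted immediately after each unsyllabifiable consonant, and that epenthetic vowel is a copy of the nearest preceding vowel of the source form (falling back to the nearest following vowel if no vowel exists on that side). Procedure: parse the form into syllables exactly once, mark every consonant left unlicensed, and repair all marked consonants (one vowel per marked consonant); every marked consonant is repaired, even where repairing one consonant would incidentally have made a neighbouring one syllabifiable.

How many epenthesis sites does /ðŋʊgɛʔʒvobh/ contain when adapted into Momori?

5

The unsyllabifiable consonants are /ð/, /ʔ/, /ʒ/, /b/, /h/; each receives one epenthetic vowel.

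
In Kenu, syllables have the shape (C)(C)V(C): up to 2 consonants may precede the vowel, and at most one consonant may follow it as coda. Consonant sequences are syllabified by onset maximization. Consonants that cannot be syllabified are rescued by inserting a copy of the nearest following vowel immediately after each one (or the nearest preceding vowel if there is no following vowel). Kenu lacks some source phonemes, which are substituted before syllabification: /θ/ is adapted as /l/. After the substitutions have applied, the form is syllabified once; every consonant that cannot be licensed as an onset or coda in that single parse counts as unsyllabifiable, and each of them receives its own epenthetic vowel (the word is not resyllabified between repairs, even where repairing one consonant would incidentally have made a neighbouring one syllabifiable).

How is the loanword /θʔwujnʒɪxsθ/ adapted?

luʔwujnʒɪxsɪlɪ

Substitution: /θ/ → /l/, giving /lʔwujnʒɪxsl/.
Syllabifying with onset maximization leaves /l/, /s/, /l/ stranded (at most one coda consonant is licensed; onsets may contain at most 2 consonants).
Inserting the epenthetic vowel yields /l/ → /lu/, /s/ → /sɪ/, /l/ → /lɪ/.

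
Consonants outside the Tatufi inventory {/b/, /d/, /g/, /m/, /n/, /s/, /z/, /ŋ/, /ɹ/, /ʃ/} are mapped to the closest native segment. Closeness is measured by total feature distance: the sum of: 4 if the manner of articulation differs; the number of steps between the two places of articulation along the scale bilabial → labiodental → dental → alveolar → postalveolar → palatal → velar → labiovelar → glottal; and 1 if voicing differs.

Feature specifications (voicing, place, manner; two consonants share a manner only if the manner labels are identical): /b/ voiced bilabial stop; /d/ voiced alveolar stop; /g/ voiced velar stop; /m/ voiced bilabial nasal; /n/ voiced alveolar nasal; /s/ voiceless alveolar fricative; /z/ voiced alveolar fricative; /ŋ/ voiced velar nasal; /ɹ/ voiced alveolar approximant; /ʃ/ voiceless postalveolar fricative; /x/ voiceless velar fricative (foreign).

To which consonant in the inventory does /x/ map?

ʃ

/ʃ/ is closest: same manner (fricative), place distance 2 (velar→postalveolar), same voicing; total 2. Next closest is /s/ at distance 3.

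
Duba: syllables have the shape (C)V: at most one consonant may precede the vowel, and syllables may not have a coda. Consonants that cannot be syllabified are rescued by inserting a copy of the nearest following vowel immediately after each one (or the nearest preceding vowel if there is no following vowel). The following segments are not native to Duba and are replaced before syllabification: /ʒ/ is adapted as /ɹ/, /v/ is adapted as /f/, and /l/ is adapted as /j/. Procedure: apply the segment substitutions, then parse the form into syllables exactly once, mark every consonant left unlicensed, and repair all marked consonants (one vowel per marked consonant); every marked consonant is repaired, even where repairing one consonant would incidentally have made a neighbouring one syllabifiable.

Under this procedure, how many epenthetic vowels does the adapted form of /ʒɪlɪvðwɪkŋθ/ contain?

5

After substitution the input is /ɹɪjɪfðwɪkŋθ/.
The unsyllabifiable consonants are /f/, /ð/, /k/, /ŋ/, /θ/; each receives one epenthetic vowel.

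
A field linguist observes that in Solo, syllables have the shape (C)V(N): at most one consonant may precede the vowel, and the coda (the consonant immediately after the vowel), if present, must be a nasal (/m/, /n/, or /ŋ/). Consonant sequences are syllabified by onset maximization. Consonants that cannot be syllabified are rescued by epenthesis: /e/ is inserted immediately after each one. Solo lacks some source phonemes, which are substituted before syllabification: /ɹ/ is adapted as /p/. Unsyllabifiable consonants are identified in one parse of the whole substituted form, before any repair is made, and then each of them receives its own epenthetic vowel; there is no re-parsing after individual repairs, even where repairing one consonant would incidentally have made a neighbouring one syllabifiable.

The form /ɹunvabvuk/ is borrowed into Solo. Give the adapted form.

punvabevuke

Substitution: /ɹ/ → /p/, giving /punvabvuk/.
The consonants /b/, /k/ cannot be parsed into a legal (C)V(N) syllable (only a nasal (/m/, /n/, or /ŋ/) is licensed in coda position; onsets are limited to one consonant).
Epenthesis after each stranded consonant: /b/ → /be/, /k/ → /ke/.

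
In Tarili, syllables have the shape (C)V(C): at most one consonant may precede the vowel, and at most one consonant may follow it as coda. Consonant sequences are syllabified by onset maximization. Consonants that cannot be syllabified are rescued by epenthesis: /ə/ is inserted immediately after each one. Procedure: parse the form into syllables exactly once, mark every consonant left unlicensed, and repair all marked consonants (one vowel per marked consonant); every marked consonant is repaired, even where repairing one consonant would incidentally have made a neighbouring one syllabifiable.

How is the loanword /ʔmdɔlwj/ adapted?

ʔəmədɔlwəjə

Syllabifying with onset maximization leaves /ʔ/, /m/, /w/, /j/ stranded (at most one coda consonant is licensed; onsets are limited to one consonant).
Each unlicensed consonant becomes the onset of a new syllable: /ʔ/ → /ʔə/, /m/ → /mə/, /w/ → /wə/, /j/ → /jə/.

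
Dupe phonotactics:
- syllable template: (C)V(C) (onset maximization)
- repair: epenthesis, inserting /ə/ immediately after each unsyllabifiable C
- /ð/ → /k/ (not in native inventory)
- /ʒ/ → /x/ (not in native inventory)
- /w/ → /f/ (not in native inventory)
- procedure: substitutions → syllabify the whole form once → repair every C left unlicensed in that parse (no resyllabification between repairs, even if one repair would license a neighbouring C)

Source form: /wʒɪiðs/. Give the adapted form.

fəxɪiksə

Substitution: /w/ → /f/, /ʒ/ → /x/, /ð/ → /k/, giving /fxɪiks/.
The consonants /f/, /s/ cannot be parsed into a legal (C)V(C) syllable (at most one coda consonant is licensed; onsets are limited to one consonant).
Each unlicensed consonant becomes the onset of a new syllable: /f/ → /fə/, /s/ → /sə/.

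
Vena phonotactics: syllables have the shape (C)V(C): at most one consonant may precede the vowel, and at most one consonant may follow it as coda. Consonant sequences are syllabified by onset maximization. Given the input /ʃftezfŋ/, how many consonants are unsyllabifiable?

Under (C)V(C), the unsyllabifiable consonants are /ʃ/, /f/, /f/, /ŋ/ (at most one coda consonant is licensed; onsets are limited to one consonant).

4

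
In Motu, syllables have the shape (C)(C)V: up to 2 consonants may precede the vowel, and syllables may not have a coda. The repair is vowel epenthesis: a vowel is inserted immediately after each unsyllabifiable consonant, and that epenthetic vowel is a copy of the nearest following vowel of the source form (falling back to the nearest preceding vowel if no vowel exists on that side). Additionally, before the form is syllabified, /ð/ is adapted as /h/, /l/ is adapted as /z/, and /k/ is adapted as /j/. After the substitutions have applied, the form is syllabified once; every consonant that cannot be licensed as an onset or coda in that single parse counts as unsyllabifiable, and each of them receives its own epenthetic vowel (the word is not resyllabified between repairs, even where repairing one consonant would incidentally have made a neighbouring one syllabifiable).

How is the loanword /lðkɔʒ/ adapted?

zɔhjɔʒɔ

Substitution: /l/ → /z/, /ð/ → /h/, /k/ → /j/, giving /zhjɔʒ/.
Syllabifying with onset maximization leaves /z/, /ʒ/ stranded (no codas are permitted; onsets may contain at most 2 consonants).
Epenthesis after each stranded consonant: /z/ → /zɔ/, /ʒ/ → /ʒɔ/.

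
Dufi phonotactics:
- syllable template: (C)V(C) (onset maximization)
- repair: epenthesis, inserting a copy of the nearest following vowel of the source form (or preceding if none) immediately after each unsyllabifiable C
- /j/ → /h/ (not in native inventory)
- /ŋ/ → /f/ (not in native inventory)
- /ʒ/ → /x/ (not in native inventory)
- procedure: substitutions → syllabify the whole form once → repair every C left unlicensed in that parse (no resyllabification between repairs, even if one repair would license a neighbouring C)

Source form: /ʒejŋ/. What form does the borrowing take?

Substitution: /ʒ/ → /x/, /j/ → /h/, /ŋ/ → /f/, giving /xehf/.
The consonants /f/ cannot be parsed into a legal (C)V(C) syllable (at most one coda consonant is licensed; onsets are limited to one consonant).
Inserting the epenthetic vowel yields /f/ → /fe/.

xehfe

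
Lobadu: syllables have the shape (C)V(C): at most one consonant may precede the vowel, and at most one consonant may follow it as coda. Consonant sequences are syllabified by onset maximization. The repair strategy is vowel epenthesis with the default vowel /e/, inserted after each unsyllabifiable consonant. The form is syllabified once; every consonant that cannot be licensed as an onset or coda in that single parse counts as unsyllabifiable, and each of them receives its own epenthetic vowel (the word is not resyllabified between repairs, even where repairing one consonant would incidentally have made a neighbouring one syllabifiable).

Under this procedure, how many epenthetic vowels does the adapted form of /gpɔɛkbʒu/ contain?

The unsyllabifiable consonants are /g/, /b/; each receives one epenthetic vowel.

2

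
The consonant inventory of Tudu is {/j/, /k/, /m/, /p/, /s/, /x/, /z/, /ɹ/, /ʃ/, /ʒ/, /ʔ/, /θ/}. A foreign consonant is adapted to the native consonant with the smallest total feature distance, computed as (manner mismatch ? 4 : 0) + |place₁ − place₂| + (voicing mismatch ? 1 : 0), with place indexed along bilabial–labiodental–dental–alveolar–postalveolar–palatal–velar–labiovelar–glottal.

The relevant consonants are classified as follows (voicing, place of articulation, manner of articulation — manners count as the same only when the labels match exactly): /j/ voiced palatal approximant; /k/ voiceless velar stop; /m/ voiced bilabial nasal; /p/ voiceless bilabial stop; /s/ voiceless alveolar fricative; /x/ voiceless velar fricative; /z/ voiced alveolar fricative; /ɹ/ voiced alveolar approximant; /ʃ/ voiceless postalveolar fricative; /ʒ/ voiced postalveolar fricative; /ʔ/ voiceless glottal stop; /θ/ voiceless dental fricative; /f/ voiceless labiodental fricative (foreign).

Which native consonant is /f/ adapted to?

/θ/ is closest: same manner (fricative), place distance 1 (labiodental→dental), same voicing; total 1. Next closest is /s/ at distance 2.

θ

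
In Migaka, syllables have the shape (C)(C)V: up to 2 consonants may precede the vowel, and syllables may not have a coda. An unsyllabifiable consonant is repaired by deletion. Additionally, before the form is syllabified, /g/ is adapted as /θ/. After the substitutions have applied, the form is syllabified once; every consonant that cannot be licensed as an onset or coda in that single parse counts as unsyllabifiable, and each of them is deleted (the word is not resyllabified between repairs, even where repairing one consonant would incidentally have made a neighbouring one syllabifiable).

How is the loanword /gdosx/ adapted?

θdo

Substitution: /g/ → /θ/, giving /θdosx/.
Syllabifying with onset maximization leaves /s/, /x/ stranded (no codas are permitted; onsets may contain at most 2 consonants).
Each unlicensed consonant is deleted: /s/, /x/.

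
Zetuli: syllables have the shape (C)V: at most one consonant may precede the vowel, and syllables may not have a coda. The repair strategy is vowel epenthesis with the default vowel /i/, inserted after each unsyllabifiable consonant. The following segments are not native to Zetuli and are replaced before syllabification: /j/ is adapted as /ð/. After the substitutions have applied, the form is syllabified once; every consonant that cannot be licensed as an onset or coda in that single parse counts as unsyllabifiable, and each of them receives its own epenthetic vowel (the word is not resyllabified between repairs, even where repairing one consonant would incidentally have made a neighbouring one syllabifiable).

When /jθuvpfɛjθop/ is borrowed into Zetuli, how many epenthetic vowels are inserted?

After substitution the input is /ðθuvpfɛðθop/.
The unsyllabifiable consonants are /ð/, /v/, /p/, /ð/, /p/; each receives one epenthetic vowel.

5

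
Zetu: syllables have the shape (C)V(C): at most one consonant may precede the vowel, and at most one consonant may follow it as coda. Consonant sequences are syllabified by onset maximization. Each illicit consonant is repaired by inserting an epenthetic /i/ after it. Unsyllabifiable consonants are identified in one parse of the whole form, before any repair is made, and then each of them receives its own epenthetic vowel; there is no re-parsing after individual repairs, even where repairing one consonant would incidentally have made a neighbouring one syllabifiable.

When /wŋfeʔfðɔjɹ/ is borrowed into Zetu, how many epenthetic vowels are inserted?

4

The unsyllabifiable consonants are /w/, /ŋ/, /f/, /ɹ/; each receives one epenthetic vowel.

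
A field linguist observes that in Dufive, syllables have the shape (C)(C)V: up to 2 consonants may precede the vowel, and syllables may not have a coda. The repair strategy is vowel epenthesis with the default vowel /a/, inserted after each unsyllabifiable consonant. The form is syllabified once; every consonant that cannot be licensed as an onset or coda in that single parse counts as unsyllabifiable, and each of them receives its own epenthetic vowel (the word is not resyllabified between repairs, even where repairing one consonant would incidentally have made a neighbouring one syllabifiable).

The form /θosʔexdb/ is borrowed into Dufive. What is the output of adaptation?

The consonants /x/, /d/, /b/ cannot be parsed into a legal (C)(C)V syllable (no codas are permitted; onsets may contain at most 2 consonants).
Each unlicensed consonant becomes the onset of a new syllable: /x/ → /xa/, /d/ → /da/, /b/ → /ba/.

θosʔexadaba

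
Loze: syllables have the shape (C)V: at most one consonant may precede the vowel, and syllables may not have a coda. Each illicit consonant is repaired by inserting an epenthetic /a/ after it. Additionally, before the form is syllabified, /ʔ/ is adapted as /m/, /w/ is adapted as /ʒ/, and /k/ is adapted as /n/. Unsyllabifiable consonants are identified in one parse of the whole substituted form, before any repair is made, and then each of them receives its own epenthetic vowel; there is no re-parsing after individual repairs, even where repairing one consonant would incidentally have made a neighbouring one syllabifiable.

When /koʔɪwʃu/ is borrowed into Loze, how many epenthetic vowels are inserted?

After substitution the input is /nomɪʒʃu/.
The unsyllabifiable consonants are /ʒ/; each receives one epenthetic vowel.

1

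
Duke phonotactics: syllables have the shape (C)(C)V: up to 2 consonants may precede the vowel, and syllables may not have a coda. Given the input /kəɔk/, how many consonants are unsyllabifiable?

1

Syllabifying with onset maximization leaves /k/ stranded (no codas are permitted; onsets may contain at most 2 consonants).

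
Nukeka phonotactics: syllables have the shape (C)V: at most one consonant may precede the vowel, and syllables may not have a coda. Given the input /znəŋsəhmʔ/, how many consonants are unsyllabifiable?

5

Syllabifying with onset maximization leaves /z/, /ŋ/, /h/, /m/, /ʔ/ stranded (no codas are permitted; onsets are limited to one consonant).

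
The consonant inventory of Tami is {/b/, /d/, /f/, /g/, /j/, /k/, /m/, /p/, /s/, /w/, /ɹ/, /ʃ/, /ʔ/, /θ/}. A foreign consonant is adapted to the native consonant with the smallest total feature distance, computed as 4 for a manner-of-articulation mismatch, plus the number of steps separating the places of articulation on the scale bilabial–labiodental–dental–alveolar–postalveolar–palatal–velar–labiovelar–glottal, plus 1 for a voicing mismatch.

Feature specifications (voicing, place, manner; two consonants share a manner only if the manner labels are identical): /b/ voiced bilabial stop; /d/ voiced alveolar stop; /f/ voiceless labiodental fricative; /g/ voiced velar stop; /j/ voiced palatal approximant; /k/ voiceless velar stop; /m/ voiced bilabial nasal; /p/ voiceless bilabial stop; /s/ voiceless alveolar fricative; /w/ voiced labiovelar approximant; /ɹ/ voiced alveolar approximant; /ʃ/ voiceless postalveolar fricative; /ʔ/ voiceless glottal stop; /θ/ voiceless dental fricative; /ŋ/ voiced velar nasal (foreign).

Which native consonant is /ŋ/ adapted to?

/g/ is closest: manner differs (nasal→stop, +4), place distance 0 (velar→velar), same voicing; total 4. Next closest is /j/ at distance 5.

g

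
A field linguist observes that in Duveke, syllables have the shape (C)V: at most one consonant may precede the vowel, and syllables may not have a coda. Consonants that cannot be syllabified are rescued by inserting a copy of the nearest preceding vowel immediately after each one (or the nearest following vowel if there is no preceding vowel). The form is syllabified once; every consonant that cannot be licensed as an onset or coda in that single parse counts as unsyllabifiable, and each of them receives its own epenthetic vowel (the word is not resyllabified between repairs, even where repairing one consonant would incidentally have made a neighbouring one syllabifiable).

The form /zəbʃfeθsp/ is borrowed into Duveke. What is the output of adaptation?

zəbəʃəfeθesepe

Under (C)V, the unsyllabifiable consonants are /b/, /ʃ/, /θ/, /s/, /p/ (no codas are permitted; onsets are limited to one consonant).
Each unlicensed consonant becomes the onset of a new syllable: /b/ → /bə/, /ʃ/ → /ʃə/, /θ/ → /θe/, /s/ → /se/, /p/ → /pe/.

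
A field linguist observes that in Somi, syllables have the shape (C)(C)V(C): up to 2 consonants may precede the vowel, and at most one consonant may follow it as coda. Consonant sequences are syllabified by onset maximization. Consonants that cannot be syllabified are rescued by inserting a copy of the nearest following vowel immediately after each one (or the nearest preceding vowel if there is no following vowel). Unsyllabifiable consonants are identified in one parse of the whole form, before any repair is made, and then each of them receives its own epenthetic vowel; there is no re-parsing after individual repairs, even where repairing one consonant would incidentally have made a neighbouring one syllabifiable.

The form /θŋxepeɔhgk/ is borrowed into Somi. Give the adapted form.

The consonants /θ/, /g/, /k/ cannot be parsed into a legal (C)(C)V(C) syllable (at most one coda consonant is licensed; onsets may contain at most 2 consonants).
Inserting the epenthetic vowel yields /θ/ → /θe/, /g/ → /gɔ/, /k/ → /kɔ/.

θeŋxepeɔhgɔkɔ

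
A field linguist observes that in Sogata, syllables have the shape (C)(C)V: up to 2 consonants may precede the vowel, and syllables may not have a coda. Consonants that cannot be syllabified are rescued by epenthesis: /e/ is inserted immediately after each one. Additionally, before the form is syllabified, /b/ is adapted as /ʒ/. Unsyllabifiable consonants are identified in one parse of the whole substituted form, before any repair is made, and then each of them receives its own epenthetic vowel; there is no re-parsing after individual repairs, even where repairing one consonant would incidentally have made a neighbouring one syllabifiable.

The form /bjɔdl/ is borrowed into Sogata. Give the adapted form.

ʒjɔdele

Substitution: /b/ → /ʒ/, giving /ʒjɔdl/.
Syllabifying with onset maximization leaves /d/, /l/ stranded (no codas are permitted; onsets may contain at most 2 consonants).
Epenthesis after each stranded consonant: /d/ → /de/, /l/ → /le/.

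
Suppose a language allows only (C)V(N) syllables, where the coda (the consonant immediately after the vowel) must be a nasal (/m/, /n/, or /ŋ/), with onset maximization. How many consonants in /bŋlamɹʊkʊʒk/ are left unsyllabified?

The consonants /b/, /ŋ/, /ʒ/, /k/ cannot be parsed into a legal (C)V(N) syllable (only a nasal (/m/, /n/, or /ŋ/) is licensed in coda position; onsets are limited to one consonant).

4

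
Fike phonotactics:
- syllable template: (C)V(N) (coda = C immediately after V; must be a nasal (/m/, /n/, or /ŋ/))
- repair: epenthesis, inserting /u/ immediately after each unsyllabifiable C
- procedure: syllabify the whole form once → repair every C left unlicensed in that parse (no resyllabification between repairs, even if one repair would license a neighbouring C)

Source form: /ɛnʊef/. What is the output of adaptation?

Under (C)V(N), the unsyllabifiable consonants are /f/ (only a nasal (/m/, /n/, or /ŋ/) is licensed in coda position; onsets are limited to one consonant).
Each unlicensed consonant becomes the onset of a new syllable: /f/ → /fu/.

ɛnʊefu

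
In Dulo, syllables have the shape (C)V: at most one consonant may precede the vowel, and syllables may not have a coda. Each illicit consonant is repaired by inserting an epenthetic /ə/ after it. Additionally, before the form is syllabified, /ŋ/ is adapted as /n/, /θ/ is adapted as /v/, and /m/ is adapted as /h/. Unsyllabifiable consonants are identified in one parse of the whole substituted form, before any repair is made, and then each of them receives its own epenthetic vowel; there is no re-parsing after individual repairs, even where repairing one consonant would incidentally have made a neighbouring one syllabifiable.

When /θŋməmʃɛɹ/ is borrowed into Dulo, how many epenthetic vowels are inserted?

After substitution the input is /vnhəhʃɛɹ/.
The unsyllabifiable consonants are /v/, /n/, /h/, /ɹ/; each receives one epenthetic vowel.

4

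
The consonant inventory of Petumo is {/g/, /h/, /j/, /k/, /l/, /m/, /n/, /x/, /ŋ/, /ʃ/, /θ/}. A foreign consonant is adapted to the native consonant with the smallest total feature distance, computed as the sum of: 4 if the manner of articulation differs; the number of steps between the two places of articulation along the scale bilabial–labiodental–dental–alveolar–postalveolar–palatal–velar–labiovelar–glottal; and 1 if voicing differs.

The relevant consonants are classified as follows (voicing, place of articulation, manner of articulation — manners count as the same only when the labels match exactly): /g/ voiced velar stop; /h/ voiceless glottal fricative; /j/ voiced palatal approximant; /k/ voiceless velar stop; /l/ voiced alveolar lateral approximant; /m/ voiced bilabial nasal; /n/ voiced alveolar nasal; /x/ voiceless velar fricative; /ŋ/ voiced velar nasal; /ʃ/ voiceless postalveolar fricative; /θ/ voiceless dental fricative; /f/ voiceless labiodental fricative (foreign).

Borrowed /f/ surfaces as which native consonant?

θ

/θ/ is closest: same manner (fricative), place distance 1 (labiodental→dental), same voicing; total 1. Next closest is /ʃ/ at distance 3.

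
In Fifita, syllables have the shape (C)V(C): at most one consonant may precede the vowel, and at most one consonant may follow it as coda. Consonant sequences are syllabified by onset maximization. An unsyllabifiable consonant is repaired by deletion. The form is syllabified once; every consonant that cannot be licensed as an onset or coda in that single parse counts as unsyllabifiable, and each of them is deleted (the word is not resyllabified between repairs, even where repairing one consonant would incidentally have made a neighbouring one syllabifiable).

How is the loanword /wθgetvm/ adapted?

get

The consonants /w/, /θ/, /v/, /m/ cannot be parsed into a legal (C)V(C) syllable (at most one coda consonant is licensed; onsets are limited to one consonant).
Each unlicensed consonant is deleted: /w/, /θ/, /v/, /m/.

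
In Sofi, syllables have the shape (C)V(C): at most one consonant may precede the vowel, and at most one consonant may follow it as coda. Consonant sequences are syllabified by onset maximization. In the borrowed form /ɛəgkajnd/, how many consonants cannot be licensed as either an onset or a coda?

Syllabifying with onset maximization leaves /n/, /d/ stranded (at most one coda consonant is licensed; onsets are limited to one consonant).

2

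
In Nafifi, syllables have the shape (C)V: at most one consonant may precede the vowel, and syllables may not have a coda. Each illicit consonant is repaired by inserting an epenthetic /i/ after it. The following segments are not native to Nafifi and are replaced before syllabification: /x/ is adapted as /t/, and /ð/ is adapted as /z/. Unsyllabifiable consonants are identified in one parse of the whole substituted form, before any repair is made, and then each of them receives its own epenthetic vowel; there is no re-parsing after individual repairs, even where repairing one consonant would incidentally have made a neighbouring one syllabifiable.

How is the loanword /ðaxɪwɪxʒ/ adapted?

Substitution: /ð/ → /z/, /x/ → /t/, giving /zatɪwɪtʒ/.
Under (C)V, the unsyllabifiable consonants are /t/, /ʒ/ (no codas are permitted; onsets are limited to one consonant).
Epenthesis after each stranded consonant: /t/ → /ti/, /ʒ/ → /ʒi/.

zatɪwɪtiʒi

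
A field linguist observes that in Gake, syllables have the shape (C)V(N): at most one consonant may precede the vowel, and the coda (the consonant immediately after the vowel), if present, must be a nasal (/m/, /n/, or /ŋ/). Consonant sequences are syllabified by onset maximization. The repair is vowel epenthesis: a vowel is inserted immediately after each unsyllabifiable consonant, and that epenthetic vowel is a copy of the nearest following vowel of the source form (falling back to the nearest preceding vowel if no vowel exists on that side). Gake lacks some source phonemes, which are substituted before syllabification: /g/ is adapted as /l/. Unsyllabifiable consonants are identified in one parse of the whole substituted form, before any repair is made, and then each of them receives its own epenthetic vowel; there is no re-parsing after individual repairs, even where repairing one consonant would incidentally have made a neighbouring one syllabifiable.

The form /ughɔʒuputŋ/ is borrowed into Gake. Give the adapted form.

Substitution: /g/ → /l/, giving /ulhɔʒuputŋ/.
The consonants /l/, /t/, /ŋ/ cannot be parsed into a legal (C)V(N) syllable (only a nasal (/m/, /n/, or /ŋ/) is licensed in coda position; onsets are limited to one consonant).
Epenthesis after each stranded consonant: /l/ → /lɔ/, /t/ → /tu/, /ŋ/ → /ŋu/.

ulɔhɔʒuputuŋu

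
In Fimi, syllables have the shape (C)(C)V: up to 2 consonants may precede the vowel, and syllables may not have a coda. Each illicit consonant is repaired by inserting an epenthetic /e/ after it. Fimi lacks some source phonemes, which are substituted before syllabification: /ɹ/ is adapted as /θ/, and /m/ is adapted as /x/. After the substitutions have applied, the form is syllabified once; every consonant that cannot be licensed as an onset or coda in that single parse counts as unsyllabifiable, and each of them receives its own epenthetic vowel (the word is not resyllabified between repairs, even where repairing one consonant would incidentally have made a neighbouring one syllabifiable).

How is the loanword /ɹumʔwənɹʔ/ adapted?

Substitution: /ɹ/ → /θ/, /m/ → /x/, giving /θuxʔwənθʔ/.
The consonants /x/, /n/, /θ/, /ʔ/ cannot be parsed into a legal (C)(C)V syllable (no codas are permitted; onsets may contain at most 2 consonants).
Epenthesis after each stranded consonant: /x/ → /xe/, /n/ → /ne/, /θ/ → /θe/, /ʔ/ → /ʔe/.

θuxeʔwəneθeʔe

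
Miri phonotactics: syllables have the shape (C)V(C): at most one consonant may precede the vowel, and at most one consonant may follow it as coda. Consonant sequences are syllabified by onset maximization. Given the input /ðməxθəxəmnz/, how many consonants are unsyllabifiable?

3

Under (C)V(C), the unsyllabifiable consonants are /ð/, /n/, /z/ (at most one coda consonant is licensed; onsets are limited to one consonant).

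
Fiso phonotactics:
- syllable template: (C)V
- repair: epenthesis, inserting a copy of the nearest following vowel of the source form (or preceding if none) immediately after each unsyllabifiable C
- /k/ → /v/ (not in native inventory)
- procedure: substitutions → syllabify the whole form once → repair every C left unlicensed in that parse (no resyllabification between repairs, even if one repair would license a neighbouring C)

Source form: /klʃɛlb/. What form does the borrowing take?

vɛlɛʃɛlɛbɛ

Substitution: /k/ → /v/, giving /vlʃɛlb/.
Under (C)V, the unsyllabifiable consonants are /v/, /l/, /l/, /b/ (no codas are permitted; onsets are limited to one consonant).
Epenthesis after each stranded consonant: /v/ → /vɛ/, /l/ → /lɛ/, /l/ → /lɛ/, /b/ → /bɛ/.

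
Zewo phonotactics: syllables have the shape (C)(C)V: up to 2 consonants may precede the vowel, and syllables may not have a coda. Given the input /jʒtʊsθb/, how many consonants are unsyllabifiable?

4

The consonants /j/, /s/, /θ/, /b/ cannot be parsed into a legal (C)(C)V syllable (no codas are permitted; onsets may contain at most 2 consonants).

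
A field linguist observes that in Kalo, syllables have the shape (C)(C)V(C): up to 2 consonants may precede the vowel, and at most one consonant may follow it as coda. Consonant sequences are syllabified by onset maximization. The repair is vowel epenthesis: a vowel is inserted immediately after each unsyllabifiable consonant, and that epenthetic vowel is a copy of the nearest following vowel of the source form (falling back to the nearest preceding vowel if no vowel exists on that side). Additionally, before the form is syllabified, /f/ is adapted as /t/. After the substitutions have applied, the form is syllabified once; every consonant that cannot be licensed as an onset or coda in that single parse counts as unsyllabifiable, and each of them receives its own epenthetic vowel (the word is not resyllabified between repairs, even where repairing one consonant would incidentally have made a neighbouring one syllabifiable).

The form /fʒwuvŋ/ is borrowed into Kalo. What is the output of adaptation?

Substitution: /f/ → /t/, giving /tʒwuvŋ/.
Under (C)(C)V(C), the unsyllabifiable consonants are /t/, /ŋ/ (at most one coda consonant is licensed; onsets may contain at most 2 consonants).
Epenthesis after each stranded consonant: /t/ → /tu/, /ŋ/ → /ŋu/.

tuʒwuvŋu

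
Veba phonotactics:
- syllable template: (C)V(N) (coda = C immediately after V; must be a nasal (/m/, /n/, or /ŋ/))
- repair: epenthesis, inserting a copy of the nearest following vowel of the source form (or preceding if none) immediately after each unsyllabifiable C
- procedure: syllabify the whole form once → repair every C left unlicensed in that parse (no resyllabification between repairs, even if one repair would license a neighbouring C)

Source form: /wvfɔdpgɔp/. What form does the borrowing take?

Syllabifying with onset maximization leaves /w/, /v/, /d/, /p/, /p/ stranded (only a nasal (/m/, /n/, or /ŋ/) is licensed in coda position; onsets are limited to one consonant).
Inserting the epenthetic vowel yields /w/ → /wɔ/, /v/ → /vɔ/, /d/ → /dɔ/, /p/ → /pɔ/, /p/ → /pɔ/.

wɔvɔfɔdɔpɔgɔpɔ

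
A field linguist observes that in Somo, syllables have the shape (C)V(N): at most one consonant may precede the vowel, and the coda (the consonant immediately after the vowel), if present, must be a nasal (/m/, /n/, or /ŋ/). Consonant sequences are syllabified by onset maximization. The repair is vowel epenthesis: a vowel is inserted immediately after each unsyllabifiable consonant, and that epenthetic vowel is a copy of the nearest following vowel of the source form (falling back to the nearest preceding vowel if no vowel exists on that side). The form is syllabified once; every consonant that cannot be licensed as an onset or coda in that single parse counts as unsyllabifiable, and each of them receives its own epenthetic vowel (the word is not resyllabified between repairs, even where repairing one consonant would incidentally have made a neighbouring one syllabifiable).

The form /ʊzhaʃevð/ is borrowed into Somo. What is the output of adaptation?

Under (C)V(N), the unsyllabifiable consonants are /z/, /v/, /ð/ (only a nasal (/m/, /n/, or /ŋ/) is licensed in coda position; onsets are limited to one consonant).
Epenthesis after each stranded consonant: /z/ → /za/, /v/ → /ve/, /ð/ → /ðe/.

ʊzahaʃeveðe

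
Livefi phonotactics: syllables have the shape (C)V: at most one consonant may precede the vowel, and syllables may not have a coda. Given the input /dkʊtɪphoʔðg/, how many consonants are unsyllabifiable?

5

Under (C)V, the unsyllabifiable consonants are /d/, /p/, /ʔ/, /ð/, /g/ (no codas are permitted; onsets are limited to one consonant).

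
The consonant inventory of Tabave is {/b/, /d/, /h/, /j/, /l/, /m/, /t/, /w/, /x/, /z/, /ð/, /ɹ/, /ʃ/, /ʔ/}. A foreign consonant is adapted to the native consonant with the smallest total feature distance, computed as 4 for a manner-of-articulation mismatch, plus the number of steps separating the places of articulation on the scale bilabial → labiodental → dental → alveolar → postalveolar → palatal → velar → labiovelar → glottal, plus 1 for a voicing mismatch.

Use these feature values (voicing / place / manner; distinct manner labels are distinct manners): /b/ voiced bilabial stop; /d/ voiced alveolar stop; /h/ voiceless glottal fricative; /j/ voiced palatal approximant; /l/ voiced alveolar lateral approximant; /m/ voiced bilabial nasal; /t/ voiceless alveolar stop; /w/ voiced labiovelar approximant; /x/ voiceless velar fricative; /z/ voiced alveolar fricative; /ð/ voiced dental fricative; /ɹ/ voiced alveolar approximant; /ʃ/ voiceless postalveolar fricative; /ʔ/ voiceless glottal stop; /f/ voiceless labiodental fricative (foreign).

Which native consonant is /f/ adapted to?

ð

/ð/ is closest: same manner (fricative), place distance 1 (labiodental→dental), voicing differs (+1); total 2. Next closest is /z/ at distance 3.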